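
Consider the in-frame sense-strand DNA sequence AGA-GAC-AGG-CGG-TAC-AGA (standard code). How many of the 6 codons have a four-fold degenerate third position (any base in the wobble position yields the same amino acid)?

1

Codon 1 AGA (Arg): third position 2-fold.
Codon 2 GAC (Asp): third position 2-fold.
Codon 3 AGG (Arg): third position 2-fold.
Codon 4 CGG (Arg): third position 4-fold.
Codon 5 TAC (Tyr): third position 2-fold.
Codon 6 AGA (Arg): third position 2-fold.
Four-fold degenerate third positions: 1.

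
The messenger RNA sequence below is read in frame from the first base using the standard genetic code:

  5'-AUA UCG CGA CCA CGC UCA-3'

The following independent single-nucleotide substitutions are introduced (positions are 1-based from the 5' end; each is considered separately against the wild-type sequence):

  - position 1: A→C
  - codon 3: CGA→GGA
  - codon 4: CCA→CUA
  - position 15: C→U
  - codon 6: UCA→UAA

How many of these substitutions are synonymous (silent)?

1

Codon 1: AUA (Ile) → CUA (Leu) — missense.
Codon 3: CGA (Arg) → GGA (Gly) — missense.
Codon 4: CCA (Pro) → CUA (Leu) — missense.
Codon 5: CGC (Arg) → CGU (Arg) — synonymous.
Codon 6: UCA (Ser) → UAA (Stop) — nonsense.
Synonymous: 1 of 5.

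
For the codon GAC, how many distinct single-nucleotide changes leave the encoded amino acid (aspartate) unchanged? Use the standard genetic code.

1

Position 1: none → 0 synonymous.
Position 2: none → 0 synonymous.
Position 3: GAU → 1 synonymous.
Total: 0 + 0 + 1 = 1.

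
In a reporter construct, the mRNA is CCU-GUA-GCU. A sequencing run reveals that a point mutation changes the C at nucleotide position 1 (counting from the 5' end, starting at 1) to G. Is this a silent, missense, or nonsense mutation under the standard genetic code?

Position 1 falls in codon 1: CCU → Pro.
After the substitution the codon is GCU → Ala.
Pro ≠ Ala, so this is a missense mutation.

missense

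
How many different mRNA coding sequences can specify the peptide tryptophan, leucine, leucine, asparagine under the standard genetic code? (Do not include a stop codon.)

Trp: 1 codon.
Leu: 6 codons.
Leu: 6 codons.
Asn: 2 codons.
1 × 6 × 6 × 2 = 72.

72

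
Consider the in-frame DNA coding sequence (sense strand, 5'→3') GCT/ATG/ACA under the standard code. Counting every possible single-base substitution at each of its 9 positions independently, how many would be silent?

Codon 1 (GCT, Ala): 3 synonymous substitutions.
Codon 2 (ATG, Met): 0 synonymous substitutions.
Codon 3 (ACA, Thr): 3 synonymous substitutions.
Total: 3 + 0 + 3 = 6.

6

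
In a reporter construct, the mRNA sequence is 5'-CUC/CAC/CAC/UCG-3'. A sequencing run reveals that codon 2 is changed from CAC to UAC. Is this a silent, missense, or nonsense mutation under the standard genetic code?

Position 4 falls in codon 2: CAC → His.
After the substitution the codon is UAC → Tyr.
His ≠ Tyr, so this is a missense mutation.

missense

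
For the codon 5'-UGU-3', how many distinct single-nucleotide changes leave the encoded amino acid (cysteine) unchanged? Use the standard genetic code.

Position 1: none → 0 synonymous.
Position 2: none → 0 synonymous.
Position 3: UGC → 1 synonymous.
Total: 0 + 0 + 1 = 1.

1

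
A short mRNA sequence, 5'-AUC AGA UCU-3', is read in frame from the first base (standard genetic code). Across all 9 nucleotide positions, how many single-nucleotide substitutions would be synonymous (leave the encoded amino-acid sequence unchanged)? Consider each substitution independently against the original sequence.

Codon 1 (AUC, Ile): 2 synonymous substitutions.
Codon 2 (AGA, Arg): 2 synonymous substitutions.
Codon 3 (UCU, Ser): 3 synonymous substitutions.
Total: 2 + 2 + 3 = 7.

7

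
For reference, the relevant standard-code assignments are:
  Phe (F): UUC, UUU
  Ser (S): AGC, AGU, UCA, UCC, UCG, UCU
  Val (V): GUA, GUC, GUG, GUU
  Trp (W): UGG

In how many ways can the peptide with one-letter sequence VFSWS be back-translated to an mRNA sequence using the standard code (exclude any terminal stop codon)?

Val: 4 codons.
Phe: 2 codons.
Ser: 6 codons.
Trp: 1 codon.
Ser: 6 codons.
4 × 2 × 6 × 1 × 6 = 288.

288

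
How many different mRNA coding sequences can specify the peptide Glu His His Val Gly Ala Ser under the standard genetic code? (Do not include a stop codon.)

Glu: 2 codons.
His: 2 codons.
His: 2 codons.
Val: 4 codons.
Gly: 4 codons.
Ala: 4 codons.
Ser: 6 codons.
2 × 2 × 2 × 4 × 4 × 4 × 6 = 3072.

3072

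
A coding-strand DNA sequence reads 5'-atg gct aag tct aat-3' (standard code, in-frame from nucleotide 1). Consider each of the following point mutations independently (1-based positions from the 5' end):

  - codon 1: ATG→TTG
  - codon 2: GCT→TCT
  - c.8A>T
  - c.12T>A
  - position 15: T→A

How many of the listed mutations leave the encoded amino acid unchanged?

Codon 1: ATG (Met) → TTG (Leu) — missense.
Codon 2: GCT (Ala) → TCT (Ser) — missense.
Codon 3: AAG (Lys) → ATG (Met) — missense.
Codon 4: TCT (Ser) → TCA (Ser) — synonymous.
Codon 5: AAT (Asn) → AAA (Lys) — missense.
Synonymous: 1 of 5.

1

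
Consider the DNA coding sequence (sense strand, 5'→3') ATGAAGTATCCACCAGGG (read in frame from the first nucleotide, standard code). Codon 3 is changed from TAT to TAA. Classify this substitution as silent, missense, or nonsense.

nonsense

Position 9 falls in codon 3: TAT → Tyr.
After the substitution the codon is TAA → Stop.
The new codon is a stop codon, so this is a nonsense mutation.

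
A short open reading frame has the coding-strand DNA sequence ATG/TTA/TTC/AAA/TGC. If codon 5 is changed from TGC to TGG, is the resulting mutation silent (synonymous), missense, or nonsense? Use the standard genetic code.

missense

Position 15 falls in codon 5: TGC → Cys.
After the substitution the codon is TGG → Trp.
Cys ≠ Trp, so this is a missense mutation.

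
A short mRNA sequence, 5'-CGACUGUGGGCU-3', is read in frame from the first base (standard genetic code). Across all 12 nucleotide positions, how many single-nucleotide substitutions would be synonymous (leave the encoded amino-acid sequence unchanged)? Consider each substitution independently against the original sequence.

Codon 1 (CGA, Arg): 4 synonymous substitutions.
Codon 2 (CUG, Leu): 4 synonymous substitutions.
Codon 3 (UGG, Trp): 0 synonymous substitutions.
Codon 4 (GCU, Ala): 3 synonymous substitutions.
Total: 4 + 4 + 0 + 3 = 11.

11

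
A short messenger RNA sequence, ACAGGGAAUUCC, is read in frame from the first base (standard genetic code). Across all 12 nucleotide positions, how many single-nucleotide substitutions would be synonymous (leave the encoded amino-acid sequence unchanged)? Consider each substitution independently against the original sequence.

Codon 1 (ACA, Thr): 3 synonymous substitutions.
Codon 2 (GGG, Gly): 3 synonymous substitutions.
Codon 3 (AAU, Asn): 1 synonymous substitution.
Codon 4 (UCC, Ser): 3 synonymous substitutions.
Total: 3 + 3 + 1 + 3 = 10.

10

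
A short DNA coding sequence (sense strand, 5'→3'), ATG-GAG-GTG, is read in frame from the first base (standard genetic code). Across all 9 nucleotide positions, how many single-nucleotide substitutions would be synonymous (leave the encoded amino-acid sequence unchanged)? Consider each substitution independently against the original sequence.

4

Codon 1 (ATG, Met): 0 synonymous substitutions.
Codon 2 (GAG, Glu): 1 synonymous substitution.
Codon 3 (GTG, Val): 3 synonymous substitutions.
Total: 0 + 1 + 3 = 4.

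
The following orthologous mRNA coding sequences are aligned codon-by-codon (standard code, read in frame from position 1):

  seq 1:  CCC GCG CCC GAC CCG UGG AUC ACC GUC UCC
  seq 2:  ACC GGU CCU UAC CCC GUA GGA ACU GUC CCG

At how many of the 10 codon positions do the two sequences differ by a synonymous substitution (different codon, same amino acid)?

Codon 1: CCC Pro / ACC Thr — nonsynonymous.
Codon 2: GCG Ala / GGU Gly — nonsynonymous.
Codon 3: CCC Pro / CCU Pro — synonymous.
Codon 4: GAC Asp / UAC Tyr — nonsynonymous.
Codon 5: CCG Pro / CCC Pro — synonymous.
Codon 6: UGG Trp / GUA Val — nonsynonymous.
Codon 7: AUC Ile / GGA Gly — nonsynonymous.
Codon 8: ACC Thr / ACU Thr — synonymous.
Codon 9: GUC Val / GUC Val — identical.
Codon 10: UCC Ser / CCG Pro — nonsynonymous.
Synonymous differences: 3.

3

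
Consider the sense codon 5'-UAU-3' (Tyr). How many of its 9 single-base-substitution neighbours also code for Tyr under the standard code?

1

Position 1: none → 0 synonymous.
Position 2: none → 0 synonymous.
Position 3: UAC → 1 synonymous.
Total: 0 + 0 + 1 = 1.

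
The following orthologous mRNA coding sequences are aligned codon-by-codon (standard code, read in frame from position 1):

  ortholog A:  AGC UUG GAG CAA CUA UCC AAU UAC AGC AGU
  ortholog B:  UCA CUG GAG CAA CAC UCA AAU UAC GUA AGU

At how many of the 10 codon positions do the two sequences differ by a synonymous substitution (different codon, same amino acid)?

3

Codon 1: AGC Ser / UCA Ser — synonymous.
Codon 2: UUG Leu / CUG Leu — synonymous.
Codon 3: GAG Glu / GAG Glu — identical.
Codon 4: CAA Gln / CAA Gln — identical.
Codon 5: CUA Leu / CAC His — nonsynonymous.
Codon 6: UCC Ser / UCA Ser — synonymous.
Codon 7: AAU Asn / AAU Asn — identical.
Codon 8: UAC Tyr / UAC Tyr — identical.
Codon 9: AGC Ser / GUA Val — nonsynonymous.
Codon 10: AGU Ser / AGU Ser — identical.
Synonymous differences: 3.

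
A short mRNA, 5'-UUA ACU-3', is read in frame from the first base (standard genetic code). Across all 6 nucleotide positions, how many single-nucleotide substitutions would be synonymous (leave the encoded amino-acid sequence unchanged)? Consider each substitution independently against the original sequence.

5

Codon 1 (UUA, Leu): 2 synonymous substitutions.
Codon 2 (ACU, Thr): 3 synonymous substitutions.
Total: 2 + 3 = 5.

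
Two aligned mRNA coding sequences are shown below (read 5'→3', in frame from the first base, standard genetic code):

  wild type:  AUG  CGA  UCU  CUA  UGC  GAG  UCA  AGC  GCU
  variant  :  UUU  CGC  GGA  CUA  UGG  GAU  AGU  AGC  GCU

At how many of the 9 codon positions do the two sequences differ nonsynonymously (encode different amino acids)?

Codon 1: AUG Met / UUU Phe — nonsynonymous.
Codon 2: CGA Arg / CGC Arg — synonymous.
Codon 3: UCU Ser / GGA Gly — nonsynonymous.
Codon 4: CUA Leu / CUA Leu — identical.
Codon 5: UGC Cys / UGG Trp — nonsynonymous.
Codon 6: GAG Glu / GAU Asp — nonsynonymous.
Codon 7: UCA Ser / AGU Ser — synonymous.
Codon 8: AGC Ser / AGC Ser — identical.
Codon 9: GCU Ala / GCU Ala — identical.
Nonsynonymous differences: 4.

4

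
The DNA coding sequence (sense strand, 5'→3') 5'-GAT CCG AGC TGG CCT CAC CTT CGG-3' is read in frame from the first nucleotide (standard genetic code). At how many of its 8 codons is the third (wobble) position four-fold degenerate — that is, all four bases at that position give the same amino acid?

4

Codon 1 GAT (Asp): third position 2-fold.
Codon 2 CCG (Pro): third position 4-fold.
Codon 3 AGC (Ser): third position 2-fold.
Codon 4 TGG (Trp): third position 1-fold.
Codon 5 CCT (Pro): third position 4-fold.
Codon 6 CAC (His): third position 2-fold.
Codon 7 CTT (Leu): third position 4-fold.
Codon 8 CGG (Arg): third position 4-fold.
Four-fold degenerate third positions: 4.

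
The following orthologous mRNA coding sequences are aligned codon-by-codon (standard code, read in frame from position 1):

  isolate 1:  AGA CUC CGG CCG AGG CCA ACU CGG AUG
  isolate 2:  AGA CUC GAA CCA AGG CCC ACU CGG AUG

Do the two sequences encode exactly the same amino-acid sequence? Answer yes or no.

Codon 1: AGA Arg / AGA Arg — identical.
Codon 2: CUC Leu / CUC Leu — identical.
Codon 3: CGG Arg / GAA Glu — nonsynonymous.
Codon 4: CCG Pro / CCA Pro — synonymous.
Codon 5: AGG Arg / AGG Arg — identical.
Codon 6: CCA Pro / CCC Pro — synonymous.
Codon 7: ACU Thr / ACU Thr — identical.
Codon 8: CGG Arg / CGG Arg — identical.
Codon 9: AUG Met / AUG Met — identical.
Nonsynonymous differences: 1 → different protein.

no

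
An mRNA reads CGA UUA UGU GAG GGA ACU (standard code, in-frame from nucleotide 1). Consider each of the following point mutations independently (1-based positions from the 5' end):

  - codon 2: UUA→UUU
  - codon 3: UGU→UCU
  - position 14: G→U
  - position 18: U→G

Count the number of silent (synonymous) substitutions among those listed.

Codon 2: UUA (Leu) → UUU (Phe) — missense.
Codon 3: UGU (Cys) → UCU (Ser) — missense.
Codon 5: GGA (Gly) → GUA (Val) — missense.
Codon 6: ACU (Thr) → ACG (Thr) — synonymous.
Synonymous: 1 of 4.

1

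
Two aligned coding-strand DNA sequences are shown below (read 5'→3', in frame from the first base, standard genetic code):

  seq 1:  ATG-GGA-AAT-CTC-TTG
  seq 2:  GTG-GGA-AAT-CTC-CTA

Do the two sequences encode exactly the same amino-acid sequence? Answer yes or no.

no

Codon 1: ATG Met / GTG Val — nonsynonymous.
Codon 2: GGA Gly / GGA Gly — identical.
Codon 3: AAT Asn / AAT Asn — identical.
Codon 4: CTC Leu / CTC Leu — identical.
Codon 5: TTG Leu / CTA Leu — synonymous.
Nonsynonymous differences: 1 → different protein.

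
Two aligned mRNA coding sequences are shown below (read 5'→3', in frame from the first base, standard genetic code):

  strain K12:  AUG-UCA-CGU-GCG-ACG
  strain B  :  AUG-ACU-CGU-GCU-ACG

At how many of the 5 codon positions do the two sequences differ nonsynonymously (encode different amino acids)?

1

Codon 1: AUG Met / AUG Met — identical.
Codon 2: UCA Ser / ACU Thr — nonsynonymous.
Codon 3: CGU Arg / CGU Arg — identical.
Codon 4: GCG Ala / GCU Ala — synonymous.
Codon 5: ACG Thr / ACG Thr — identical.
Nonsynonymous differences: 1.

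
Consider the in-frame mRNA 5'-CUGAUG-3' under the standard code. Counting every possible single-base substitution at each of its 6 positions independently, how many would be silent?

4

Codon 1 (CUG, Leu): 4 synonymous substitutions.
Codon 2 (AUG, Met): 0 synonymous substitutions.
Total: 4 + 0 = 4.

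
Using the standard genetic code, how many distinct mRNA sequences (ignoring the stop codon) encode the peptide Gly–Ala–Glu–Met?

Gly: 4 codons.
Ala: 4 codons.
Glu: 2 codons.
Met: 1 codon.
4 × 4 × 2 × 1 = 32.

32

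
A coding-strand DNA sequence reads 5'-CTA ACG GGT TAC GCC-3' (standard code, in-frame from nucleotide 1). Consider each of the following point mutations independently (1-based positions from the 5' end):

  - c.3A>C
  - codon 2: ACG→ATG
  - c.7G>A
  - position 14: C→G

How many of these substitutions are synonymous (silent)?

1

Codon 1: CTA (Leu) → CTC (Leu) — synonymous.
Codon 2: ACG (Thr) → ATG (Met) — missense.
Codon 3: GGT (Gly) → AGT (Ser) — missense.
Codon 5: GCC (Ala) → GGC (Gly) — missense.
Synonymous: 1 of 4.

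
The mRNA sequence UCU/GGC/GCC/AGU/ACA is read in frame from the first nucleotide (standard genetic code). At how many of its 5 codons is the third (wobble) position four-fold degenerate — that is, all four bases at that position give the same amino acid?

4

Codon 1 UCU (Ser): third position 4-fold.
Codon 2 GGC (Gly): third position 4-fold.
Codon 3 GCC (Ala): third position 4-fold.
Codon 4 AGU (Ser): third position 2-fold.
Codon 5 ACA (Thr): third position 4-fold.
Four-fold degenerate third positions: 4.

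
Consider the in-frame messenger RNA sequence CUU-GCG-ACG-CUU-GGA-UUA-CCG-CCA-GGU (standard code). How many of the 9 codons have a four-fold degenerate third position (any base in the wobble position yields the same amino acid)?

8

Codon 1 CUU (Leu): third position 4-fold.
Codon 2 GCG (Ala): third position 4-fold.
Codon 3 ACG (Thr): third position 4-fold.
Codon 4 CUU (Leu): third position 4-fold.
Codon 5 GGA (Gly): third position 4-fold.
Codon 6 UUA (Leu): third position 2-fold.
Codon 7 CCG (Pro): third position 4-fold.
Codon 8 CCA (Pro): third position 4-fold.
Codon 9 GGU (Gly): third position 4-fold.
Four-fold degenerate third positions: 8.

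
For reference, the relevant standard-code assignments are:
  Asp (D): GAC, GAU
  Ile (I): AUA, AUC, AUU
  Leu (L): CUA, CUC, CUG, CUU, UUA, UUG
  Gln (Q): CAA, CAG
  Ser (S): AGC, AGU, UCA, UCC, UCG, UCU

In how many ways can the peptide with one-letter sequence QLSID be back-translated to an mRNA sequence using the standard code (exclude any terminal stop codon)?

Gln: 2 codons.
Leu: 6 codons.
Ser: 6 codons.
Ile: 3 codons.
Asp: 2 codons.
2 × 6 × 6 × 3 × 2 = 432.

432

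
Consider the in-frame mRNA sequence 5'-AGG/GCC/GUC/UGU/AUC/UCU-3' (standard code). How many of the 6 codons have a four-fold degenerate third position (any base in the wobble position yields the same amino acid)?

Codon 1 AGG (Arg): third position 2-fold.
Codon 2 GCC (Ala): third position 4-fold.
Codon 3 GUC (Val): third position 4-fold.
Codon 4 UGU (Cys): third position 2-fold.
Codon 5 AUC (Ile): third position 3-fold.
Codon 6 UCU (Ser): third position 4-fold.
Four-fold degenerate third positions: 3.

3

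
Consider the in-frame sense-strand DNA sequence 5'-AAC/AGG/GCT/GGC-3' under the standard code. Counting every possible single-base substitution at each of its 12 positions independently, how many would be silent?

Codon 1 (AAC, Asn): 1 synonymous substitution.
Codon 2 (AGG, Arg): 2 synonymous substitutions.
Codon 3 (GCT, Ala): 3 synonymous substitutions.
Codon 4 (GGC, Gly): 3 synonymous substitutions.
Total: 1 + 2 + 3 + 3 = 9.

9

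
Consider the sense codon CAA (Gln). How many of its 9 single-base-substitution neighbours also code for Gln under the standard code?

Position 1: none → 0 synonymous.
Position 2: none → 0 synonymous.
Position 3: CAG → 1 synonymous.
Total: 0 + 0 + 1 = 1.

1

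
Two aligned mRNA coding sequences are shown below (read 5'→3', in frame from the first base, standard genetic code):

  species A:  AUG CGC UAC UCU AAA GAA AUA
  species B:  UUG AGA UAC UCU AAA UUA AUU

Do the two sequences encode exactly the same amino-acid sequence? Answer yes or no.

no

Codon 1: AUG Met / UUG Leu — nonsynonymous.
Codon 2: CGC Arg / AGA Arg — synonymous.
Codon 3: UAC Tyr / UAC Tyr — identical.
Codon 4: UCU Ser / UCU Ser — identical.
Codon 5: AAA Lys / AAA Lys — identical.
Codon 6: GAA Glu / UUA Leu — nonsynonymous.
Codon 7: AUA Ile / AUU Ile — synonymous.
Nonsynonymous differences: 2 → different protein.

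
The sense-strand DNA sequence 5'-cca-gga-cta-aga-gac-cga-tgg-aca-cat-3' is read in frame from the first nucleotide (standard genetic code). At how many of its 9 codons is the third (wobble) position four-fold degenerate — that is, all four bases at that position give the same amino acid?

Codon 1 CCA (Pro): third position 4-fold.
Codon 2 GGA (Gly): third position 4-fold.
Codon 3 CTA (Leu): third position 4-fold.
Codon 4 AGA (Arg): third position 2-fold.
Codon 5 GAC (Asp): third position 2-fold.
Codon 6 CGA (Arg): third position 4-fold.
Codon 7 TGG (Trp): third position 1-fold.
Codon 8 ACA (Thr): third position 4-fold.
Codon 9 CAT (His): third position 2-fold.
Four-fold degenerate third positions: 5.

5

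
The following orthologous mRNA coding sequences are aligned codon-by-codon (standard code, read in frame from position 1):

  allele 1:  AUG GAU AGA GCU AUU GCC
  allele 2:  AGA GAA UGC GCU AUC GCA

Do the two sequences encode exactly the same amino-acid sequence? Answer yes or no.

Codon 1: AUG Met / AGA Arg — nonsynonymous.
Codon 2: GAU Asp / GAA Glu — nonsynonymous.
Codon 3: AGA Arg / UGC Cys — nonsynonymous.
Codon 4: GCU Ala / GCU Ala — identical.
Codon 5: AUU Ile / AUC Ile — synonymous.
Codon 6: GCC Ala / GCA Ala — synonymous.
Nonsynonymous differences: 3 → different protein.

no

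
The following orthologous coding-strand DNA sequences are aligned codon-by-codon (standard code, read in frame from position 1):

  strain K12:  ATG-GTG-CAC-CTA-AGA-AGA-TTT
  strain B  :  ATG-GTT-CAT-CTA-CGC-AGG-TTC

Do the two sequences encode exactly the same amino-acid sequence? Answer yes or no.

yes

Codon 1: ATG Met / ATG Met — identical.
Codon 2: GTG Val / GTT Val — synonymous.
Codon 3: CAC His / CAT His — synonymous.
Codon 4: CTA Leu / CTA Leu — identical.
Codon 5: AGA Arg / CGC Arg — synonymous.
Codon 6: AGA Arg / AGG Arg — synonymous.
Codon 7: TTT Phe / TTC Phe — synonymous.
Nonsynonymous differences: 0 → same protein.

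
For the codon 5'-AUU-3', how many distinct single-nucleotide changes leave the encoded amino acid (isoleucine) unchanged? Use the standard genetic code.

2

Position 1: none → 0 synonymous.
Position 2: none → 0 synonymous.
Position 3: AUC, AUA → 2 synonymous.
Total: 0 + 0 + 2 = 2.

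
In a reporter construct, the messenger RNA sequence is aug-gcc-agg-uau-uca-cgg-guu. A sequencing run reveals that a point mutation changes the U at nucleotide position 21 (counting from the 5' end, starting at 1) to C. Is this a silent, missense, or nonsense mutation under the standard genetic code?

silent

Position 21 falls in codon 7: GUU → Val.
After the substitution the codon is GUC → Val.
Both encode Val, so the change is synonymous.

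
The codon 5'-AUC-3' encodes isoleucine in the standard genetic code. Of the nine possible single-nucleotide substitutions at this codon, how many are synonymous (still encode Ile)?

2

Position 1: none → 0 synonymous.
Position 2: none → 0 synonymous.
Position 3: AUU, AUA → 2 synonymous.
Total: 0 + 0 + 2 = 2.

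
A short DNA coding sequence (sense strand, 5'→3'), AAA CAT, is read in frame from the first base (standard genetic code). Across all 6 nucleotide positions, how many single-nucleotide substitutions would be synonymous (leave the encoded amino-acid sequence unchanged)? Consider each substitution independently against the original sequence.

2

Codon 1 (AAA, Lys): 1 synonymous substitution.
Codon 2 (CAT, His): 1 synonymous substitution.
Total: 1 + 1 = 2.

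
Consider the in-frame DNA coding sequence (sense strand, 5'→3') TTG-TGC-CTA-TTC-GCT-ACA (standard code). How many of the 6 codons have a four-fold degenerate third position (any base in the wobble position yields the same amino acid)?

Codon 1 TTG (Leu): third position 2-fold.
Codon 2 TGC (Cys): third position 2-fold.
Codon 3 CTA (Leu): third position 4-fold.
Codon 4 TTC (Phe): third position 2-fold.
Codon 5 GCT (Ala): third position 4-fold.
Codon 6 ACA (Thr): third position 4-fold.
Four-fold degenerate third positions: 3.

3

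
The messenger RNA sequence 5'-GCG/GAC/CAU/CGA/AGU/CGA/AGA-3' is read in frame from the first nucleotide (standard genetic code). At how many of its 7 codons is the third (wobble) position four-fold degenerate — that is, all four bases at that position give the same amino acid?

3

Codon 1 GCG (Ala): third position 4-fold.
Codon 2 GAC (Asp): third position 2-fold.
Codon 3 CAU (His): third position 2-fold.
Codon 4 CGA (Arg): third position 4-fold.
Codon 5 AGU (Ser): third position 2-fold.
Codon 6 CGA (Arg): third position 4-fold.
Codon 7 AGA (Arg): third position 2-fold.
Four-fold degenerate third positions: 3.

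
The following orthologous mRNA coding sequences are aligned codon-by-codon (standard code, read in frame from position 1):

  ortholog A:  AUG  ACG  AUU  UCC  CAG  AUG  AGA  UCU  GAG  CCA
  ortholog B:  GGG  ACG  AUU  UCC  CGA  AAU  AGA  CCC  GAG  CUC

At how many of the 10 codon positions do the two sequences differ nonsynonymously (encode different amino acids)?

5

Codon 1: AUG Met / GGG Gly — nonsynonymous.
Codon 2: ACG Thr / ACG Thr — identical.
Codon 3: AUU Ile / AUU Ile — identical.
Codon 4: UCC Ser / UCC Ser — identical.
Codon 5: CAG Gln / CGA Arg — nonsynonymous.
Codon 6: AUG Met / AAU Asn — nonsynonymous.
Codon 7: AGA Arg / AGA Arg — identical.
Codon 8: UCU Ser / CCC Pro — nonsynonymous.
Codon 9: GAG Glu / GAG Glu — identical.
Codon 10: CCA Pro / CUC Leu — nonsynonymous.
Nonsynonymous differences: 5.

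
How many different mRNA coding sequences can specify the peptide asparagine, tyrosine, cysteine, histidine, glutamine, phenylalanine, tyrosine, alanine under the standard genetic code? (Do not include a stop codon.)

Asn: 2 codons.
Tyr: 2 codons.
Cys: 2 codons.
His: 2 codons.
Gln: 2 codons.
Phe: 2 codons.
Tyr: 2 codons.
Ala: 4 codons.
2 × 2 × 2 × 2 × 2 × 2 × 2 × 4 = 512.

512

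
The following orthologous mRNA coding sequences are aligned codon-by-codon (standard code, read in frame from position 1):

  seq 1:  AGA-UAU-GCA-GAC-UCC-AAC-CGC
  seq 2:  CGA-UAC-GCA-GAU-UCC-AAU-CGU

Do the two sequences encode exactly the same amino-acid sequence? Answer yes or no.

yes

Codon 1: AGA Arg / CGA Arg — synonymous.
Codon 2: UAU Tyr / UAC Tyr — synonymous.
Codon 3: GCA Ala / GCA Ala — identical.
Codon 4: GAC Asp / GAU Asp — synonymous.
Codon 5: UCC Ser / UCC Ser — identical.
Codon 6: AAC Asn / AAU Asn — synonymous.
Codon 7: CGC Arg / CGU Arg — synonymous.
Nonsynonymous differences: 0 → same protein.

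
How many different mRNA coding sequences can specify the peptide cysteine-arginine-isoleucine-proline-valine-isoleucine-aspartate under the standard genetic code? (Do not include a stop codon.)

3456

Cys: 2 codons.
Arg: 6 codons.
Ile: 3 codons.
Pro: 4 codons.
Val: 4 codons.
Ile: 3 codons.
Asp: 2 codons.
2 × 6 × 3 × 4 × 4 × 3 × 2 = 3456.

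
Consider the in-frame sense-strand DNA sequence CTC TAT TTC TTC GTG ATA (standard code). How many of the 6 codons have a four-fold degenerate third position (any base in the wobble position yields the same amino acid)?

2

Codon 1 CTC (Leu): third position 4-fold.
Codon 2 TAT (Tyr): third position 2-fold.
Codon 3 TTC (Phe): third position 2-fold.
Codon 4 TTC (Phe): third position 2-fold.
Codon 5 GTG (Val): third position 4-fold.
Codon 6 ATA (Ile): third position 3-fold.
Four-fold degenerate third positions: 2.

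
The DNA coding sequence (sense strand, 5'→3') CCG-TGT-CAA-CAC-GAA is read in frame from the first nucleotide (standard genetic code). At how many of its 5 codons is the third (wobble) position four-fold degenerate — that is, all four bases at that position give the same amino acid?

1

Codon 1 CCG (Pro): third position 4-fold.
Codon 2 TGT (Cys): third position 2-fold.
Codon 3 CAA (Gln): third position 2-fold.
Codon 4 CAC (His): third position 2-fold.
Codon 5 GAA (Glu): third position 2-fold.
Four-fold degenerate third positions: 1.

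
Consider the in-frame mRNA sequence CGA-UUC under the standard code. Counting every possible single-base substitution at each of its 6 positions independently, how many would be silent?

Codon 1 (CGA, Arg): 4 synonymous substitutions.
Codon 2 (UUC, Phe): 1 synonymous substitution.
Total: 4 + 1 = 5.

5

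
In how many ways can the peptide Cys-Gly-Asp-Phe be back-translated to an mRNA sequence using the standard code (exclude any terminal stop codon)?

32

Cys: 2 codons.
Gly: 4 codons.
Asp: 2 codons.
Phe: 2 codons.
2 × 4 × 2 × 2 = 32.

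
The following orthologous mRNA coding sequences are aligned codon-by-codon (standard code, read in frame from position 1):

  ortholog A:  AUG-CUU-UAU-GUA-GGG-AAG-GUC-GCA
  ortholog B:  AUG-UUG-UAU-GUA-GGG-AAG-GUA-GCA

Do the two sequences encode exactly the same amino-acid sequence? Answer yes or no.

yes

Codon 1: AUG Met / AUG Met — identical.
Codon 2: CUU Leu / UUG Leu — synonymous.
Codon 3: UAU Tyr / UAU Tyr — identical.
Codon 4: GUA Val / GUA Val — identical.
Codon 5: GGG Gly / GGG Gly — identical.
Codon 6: AAG Lys / AAG Lys — identical.
Codon 7: GUC Val / GUA Val — synonymous.
Codon 8: GCA Ala / GCA Ala — identical.
Nonsynonymous differences: 0 → same protein.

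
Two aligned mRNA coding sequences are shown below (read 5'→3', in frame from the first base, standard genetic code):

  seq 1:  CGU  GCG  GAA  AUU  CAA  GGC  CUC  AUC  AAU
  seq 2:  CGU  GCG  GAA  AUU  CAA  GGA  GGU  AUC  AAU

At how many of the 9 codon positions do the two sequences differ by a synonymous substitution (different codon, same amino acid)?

1

Codon 1: CGU Arg / CGU Arg — identical.
Codon 2: GCG Ala / GCG Ala — identical.
Codon 3: GAA Glu / GAA Glu — identical.
Codon 4: AUU Ile / AUU Ile — identical.
Codon 5: CAA Gln / CAA Gln — identical.
Codon 6: GGC Gly / GGA Gly — synonymous.
Codon 7: CUC Leu / GGU Gly — nonsynonymous.
Codon 8: AUC Ile / AUC Ile — identical.
Codon 9: AAU Asn / AAU Asn — identical.
Synonymous differences: 1.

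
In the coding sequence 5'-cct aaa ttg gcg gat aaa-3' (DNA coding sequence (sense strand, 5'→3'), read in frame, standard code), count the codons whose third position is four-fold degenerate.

2

Codon 1 CCT (Pro): third position 4-fold.
Codon 2 AAA (Lys): third position 2-fold.
Codon 3 TTG (Leu): third position 2-fold.
Codon 4 GCG (Ala): third position 4-fold.
Codon 5 GAT (Asp): third position 2-fold.
Codon 6 AAA (Lys): third position 2-fold.
Four-fold degenerate third positions: 2.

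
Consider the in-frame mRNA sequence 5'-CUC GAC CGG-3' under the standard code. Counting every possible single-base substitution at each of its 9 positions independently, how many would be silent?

8

Codon 1 (CUC, Leu): 3 synonymous substitutions.
Codon 2 (GAC, Asp): 1 synonymous substitution.
Codon 3 (CGG, Arg): 4 synonymous substitutions.
Total: 3 + 1 + 4 = 8.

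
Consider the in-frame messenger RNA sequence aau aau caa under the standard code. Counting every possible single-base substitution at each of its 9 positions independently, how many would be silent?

Codon 1 (AAU, Asn): 1 synonymous substitution.
Codon 2 (AAU, Asn): 1 synonymous substitution.
Codon 3 (CAA, Gln): 1 synonymous substitution.
Total: 1 + 1 + 1 = 3.

3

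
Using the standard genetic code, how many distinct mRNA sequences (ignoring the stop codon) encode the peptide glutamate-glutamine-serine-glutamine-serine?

288

Glu: 2 codons.
Gln: 2 codons.
Ser: 6 codons.
Gln: 2 codons.
Ser: 6 codons.
2 × 2 × 6 × 2 × 6 = 288.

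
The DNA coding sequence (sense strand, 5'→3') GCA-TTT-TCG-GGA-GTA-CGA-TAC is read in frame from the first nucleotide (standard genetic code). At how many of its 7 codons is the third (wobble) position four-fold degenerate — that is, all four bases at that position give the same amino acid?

Codon 1 GCA (Ala): third position 4-fold.
Codon 2 TTT (Phe): third position 2-fold.
Codon 3 TCG (Ser): third position 4-fold.
Codon 4 GGA (Gly): third position 4-fold.
Codon 5 GTA (Val): third position 4-fold.
Codon 6 CGA (Arg): third position 4-fold.
Codon 7 TAC (Tyr): third position 2-fold.
Four-fold degenerate third positions: 5.

5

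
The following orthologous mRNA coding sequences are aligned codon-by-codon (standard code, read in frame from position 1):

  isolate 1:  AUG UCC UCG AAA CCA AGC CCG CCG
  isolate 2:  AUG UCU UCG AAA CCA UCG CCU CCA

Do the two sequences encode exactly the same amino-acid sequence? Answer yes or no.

yes

Codon 1: AUG Met / AUG Met — identical.
Codon 2: UCC Ser / UCU Ser — synonymous.
Codon 3: UCG Ser / UCG Ser — identical.
Codon 4: AAA Lys / AAA Lys — identical.
Codon 5: CCA Pro / CCA Pro — identical.
Codon 6: AGC Ser / UCG Ser — synonymous.
Codon 7: CCG Pro / CCU Pro — synonymous.
Codon 8: CCG Pro / CCA Pro — synonymous.
Nonsynonymous differences: 0 → same protein.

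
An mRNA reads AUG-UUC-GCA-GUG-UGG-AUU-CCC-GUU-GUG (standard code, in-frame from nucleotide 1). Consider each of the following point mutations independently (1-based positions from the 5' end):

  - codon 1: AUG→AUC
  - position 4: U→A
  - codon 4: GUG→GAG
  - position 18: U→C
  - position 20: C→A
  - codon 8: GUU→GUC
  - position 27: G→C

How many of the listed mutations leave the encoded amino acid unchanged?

Codon 1: AUG (Met) → AUC (Ile) — missense.
Codon 2: UUC (Phe) → AUC (Ile) — missense.
Codon 4: GUG (Val) → GAG (Glu) — missense.
Codon 6: AUU (Ile) → AUC (Ile) — synonymous.
Codon 7: CCC (Pro) → CAC (His) — missense.
Codon 8: GUU (Val) → GUC (Val) — synonymous.
Codon 9: GUG (Val) → GUC (Val) — synonymous.
Synonymous: 3 of 7.

3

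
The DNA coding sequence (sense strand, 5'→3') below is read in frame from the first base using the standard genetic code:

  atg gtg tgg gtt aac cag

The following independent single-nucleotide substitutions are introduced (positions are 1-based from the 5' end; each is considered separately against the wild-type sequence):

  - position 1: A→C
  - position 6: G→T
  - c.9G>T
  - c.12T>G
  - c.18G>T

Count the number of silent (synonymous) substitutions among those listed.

2

Codon 1: ATG (Met) → CTG (Leu) — missense.
Codon 2: GTG (Val) → GTT (Val) — synonymous.
Codon 3: TGG (Trp) → TGT (Cys) — missense.
Codon 4: GTT (Val) → GTG (Val) — synonymous.
Codon 6: CAG (Gln) → CAT (His) — missense.
Synonymous: 2 of 5.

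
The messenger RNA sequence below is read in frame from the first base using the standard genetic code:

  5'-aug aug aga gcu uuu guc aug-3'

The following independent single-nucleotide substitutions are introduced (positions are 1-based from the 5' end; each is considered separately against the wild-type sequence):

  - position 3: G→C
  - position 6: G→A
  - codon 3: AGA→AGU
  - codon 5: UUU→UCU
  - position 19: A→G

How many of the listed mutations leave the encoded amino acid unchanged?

0

Codon 1: AUG (Met) → AUC (Ile) — missense.
Codon 2: AUG (Met) → AUA (Ile) — missense.
Codon 3: AGA (Arg) → AGU (Ser) — missense.
Codon 5: UUU (Phe) → UCU (Ser) — missense.
Codon 7: AUG (Met) → GUG (Val) — missense.
Synonymous: 0 of 5.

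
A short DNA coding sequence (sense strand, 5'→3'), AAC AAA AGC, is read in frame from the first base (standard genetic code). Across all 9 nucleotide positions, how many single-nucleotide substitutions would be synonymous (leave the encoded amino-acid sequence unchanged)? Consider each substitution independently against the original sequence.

Codon 1 (AAC, Asn): 1 synonymous substitution.
Codon 2 (AAA, Lys): 1 synonymous substitution.
Codon 3 (AGC, Ser): 1 synonymous substitution.
Total: 1 + 1 + 1 = 3.

3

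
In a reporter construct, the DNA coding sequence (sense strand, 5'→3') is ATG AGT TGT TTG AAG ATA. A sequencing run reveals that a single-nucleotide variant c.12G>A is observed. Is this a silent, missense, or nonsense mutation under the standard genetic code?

Position 12 falls in codon 4: TTG → Leu.
After the substitution the codon is TTA → Leu.
Both encode Leu, so the change is synonymous.

silent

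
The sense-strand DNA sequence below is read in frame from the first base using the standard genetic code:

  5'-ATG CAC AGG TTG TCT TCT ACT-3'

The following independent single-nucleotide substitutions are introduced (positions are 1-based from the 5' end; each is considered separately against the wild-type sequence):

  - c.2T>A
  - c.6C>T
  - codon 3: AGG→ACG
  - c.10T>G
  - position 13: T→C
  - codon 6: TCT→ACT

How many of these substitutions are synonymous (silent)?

1

Codon 1: ATG (Met) → AAG (Lys) — missense.
Codon 2: CAC (His) → CAT (His) — synonymous.
Codon 3: AGG (Arg) → ACG (Thr) — missense.
Codon 4: TTG (Leu) → GTG (Val) — missense.
Codon 5: TCT (Ser) → CCT (Pro) — missense.
Codon 6: TCT (Ser) → ACT (Thr) — missense.
Synonymous: 1 of 6.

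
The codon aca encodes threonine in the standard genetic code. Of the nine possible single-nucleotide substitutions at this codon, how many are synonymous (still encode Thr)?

Position 1: none → 0 synonymous.
Position 2: none → 0 synonymous.
Position 3: ACU, ACC, ACG → 3 synonymous.
Total: 0 + 0 + 3 = 3.

3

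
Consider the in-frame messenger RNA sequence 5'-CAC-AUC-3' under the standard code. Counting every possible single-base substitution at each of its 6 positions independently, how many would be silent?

Codon 1 (CAC, His): 1 synonymous substitution.
Codon 2 (AUC, Ile): 2 synonymous substitutions.
Total: 1 + 2 = 3.

3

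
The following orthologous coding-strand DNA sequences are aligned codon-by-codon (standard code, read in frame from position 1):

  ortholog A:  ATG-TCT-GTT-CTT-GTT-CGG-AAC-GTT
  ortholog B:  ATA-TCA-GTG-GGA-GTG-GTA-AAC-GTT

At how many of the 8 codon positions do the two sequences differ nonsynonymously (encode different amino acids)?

Codon 1: ATG Met / ATA Ile — nonsynonymous.
Codon 2: TCT Ser / TCA Ser — synonymous.
Codon 3: GTT Val / GTG Val — synonymous.
Codon 4: CTT Leu / GGA Gly — nonsynonymous.
Codon 5: GTT Val / GTG Val — synonymous.
Codon 6: CGG Arg / GTA Val — nonsynonymous.
Codon 7: AAC Asn / AAC Asn — identical.
Codon 8: GTT Val / GTT Val — identical.
Nonsynonymous differences: 3.

3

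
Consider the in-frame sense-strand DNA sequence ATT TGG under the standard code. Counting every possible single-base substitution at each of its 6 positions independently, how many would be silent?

Codon 1 (ATT, Ile): 2 synonymous substitutions.
Codon 2 (TGG, Trp): 0 synonymous substitutions.
Total: 2 + 0 = 2.

2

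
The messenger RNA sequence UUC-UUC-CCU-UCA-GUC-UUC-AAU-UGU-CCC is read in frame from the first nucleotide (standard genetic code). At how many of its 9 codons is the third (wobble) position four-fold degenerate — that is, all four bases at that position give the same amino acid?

Codon 1 UUC (Phe): third position 2-fold.
Codon 2 UUC (Phe): third position 2-fold.
Codon 3 CCU (Pro): third position 4-fold.
Codon 4 UCA (Ser): third position 4-fold.
Codon 5 GUC (Val): third position 4-fold.
Codon 6 UUC (Phe): third position 2-fold.
Codon 7 AAU (Asn): third position 2-fold.
Codon 8 UGU (Cys): third position 2-fold.
Codon 9 CCC (Pro): third position 4-fold.
Four-fold degenerate third positions: 4.

4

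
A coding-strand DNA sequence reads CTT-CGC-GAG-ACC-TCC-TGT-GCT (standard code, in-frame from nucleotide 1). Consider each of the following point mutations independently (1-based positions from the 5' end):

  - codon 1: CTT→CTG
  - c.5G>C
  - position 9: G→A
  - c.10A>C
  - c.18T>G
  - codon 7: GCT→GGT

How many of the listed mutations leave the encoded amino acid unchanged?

Codon 1: CTT (Leu) → CTG (Leu) — synonymous.
Codon 2: CGC (Arg) → CCC (Pro) — missense.
Codon 3: GAG (Glu) → GAA (Glu) — synonymous.
Codon 4: ACC (Thr) → CCC (Pro) — missense.
Codon 6: TGT (Cys) → TGG (Trp) — missense.
Codon 7: GCT (Ala) → GGT (Gly) — missense.
Synonymous: 2 of 6.

2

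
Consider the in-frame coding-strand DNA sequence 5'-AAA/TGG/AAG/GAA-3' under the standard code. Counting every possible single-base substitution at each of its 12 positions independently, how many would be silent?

Codon 1 (AAA, Lys): 1 synonymous substitution.
Codon 2 (TGG, Trp): 0 synonymous substitutions.
Codon 3 (AAG, Lys): 1 synonymous substitution.
Codon 4 (GAA, Glu): 1 synonymous substitution.
Total: 1 + 0 + 1 + 1 = 3.

3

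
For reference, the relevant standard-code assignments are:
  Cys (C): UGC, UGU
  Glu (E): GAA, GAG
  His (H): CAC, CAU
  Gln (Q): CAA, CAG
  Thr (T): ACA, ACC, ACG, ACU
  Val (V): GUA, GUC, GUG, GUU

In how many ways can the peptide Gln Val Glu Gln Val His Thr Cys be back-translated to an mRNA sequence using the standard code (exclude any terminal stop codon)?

Gln: 2 codons.
Val: 4 codons.
Glu: 2 codons.
Gln: 2 codons.
Val: 4 codons.
His: 2 codons.
Thr: 4 codons.
Cys: 2 codons.
2 × 4 × 2 × 2 × 4 × 2 × 4 × 2 = 2048.

2048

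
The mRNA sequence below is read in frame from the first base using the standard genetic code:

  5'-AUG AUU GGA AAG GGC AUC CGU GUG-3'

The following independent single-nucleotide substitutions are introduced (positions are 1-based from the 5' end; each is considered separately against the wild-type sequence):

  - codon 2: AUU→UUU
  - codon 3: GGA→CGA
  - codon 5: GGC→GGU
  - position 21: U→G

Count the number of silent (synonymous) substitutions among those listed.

Codon 2: AUU (Ile) → UUU (Phe) — missense.
Codon 3: GGA (Gly) → CGA (Arg) — missense.
Codon 5: GGC (Gly) → GGU (Gly) — synonymous.
Codon 7: CGU (Arg) → CGG (Arg) — synonymous.
Synonymous: 2 of 4.

2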